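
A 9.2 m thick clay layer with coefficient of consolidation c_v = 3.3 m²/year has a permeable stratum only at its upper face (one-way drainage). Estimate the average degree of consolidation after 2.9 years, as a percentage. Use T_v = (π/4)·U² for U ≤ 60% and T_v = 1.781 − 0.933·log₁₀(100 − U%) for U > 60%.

U ≈ 37.9 %

Drainage path length: H_d = H = 9.2 m (single drainage).
T_v = c_v·t/H_d² = 3.3×2.9/9.2² = 0.11307.
T_v = 0.11307 corresponds to the U ≤ 60% branch:
U = √(4T_v/π) = 0.3794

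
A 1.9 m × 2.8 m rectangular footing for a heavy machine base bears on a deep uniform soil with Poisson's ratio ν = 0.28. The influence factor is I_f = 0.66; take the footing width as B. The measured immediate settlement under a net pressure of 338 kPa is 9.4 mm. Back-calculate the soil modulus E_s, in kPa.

S_e = q·B·(1−ν²)/E_s · I_f  ⇒  E_s = q·B·(1−ν²)·I_f / S_e.
E_s = 338 × 1.9 × 0.9216 × 0.66 / 0.0094 = 41560 kPa

E_s ≈ 41600 kPa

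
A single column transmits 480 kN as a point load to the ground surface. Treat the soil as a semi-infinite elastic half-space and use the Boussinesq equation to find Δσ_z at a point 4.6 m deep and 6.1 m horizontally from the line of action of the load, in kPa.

Δσ_z ≈ 0.857 kPa

Boussinesq vertical stress below a point load on an elastic half-space:
Δσ_z = 3P/(2πz²) · [1 + (r/z)²]^(−5/2)
r/z = 6.1/4.6 = 1.3261; [1+(r/z)²]^(−5/2) = 0.079125.
Δσ_z = 3×480/(2π×4.6²) × 0.079125 = 10.831 × 0.079125 = 0.857 kPa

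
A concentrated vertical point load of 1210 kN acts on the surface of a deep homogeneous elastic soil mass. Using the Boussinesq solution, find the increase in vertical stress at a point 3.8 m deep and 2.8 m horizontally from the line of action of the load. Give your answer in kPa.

Δσ_z ≈ 13.5 kPa

Boussinesq vertical stress below a point load on an elastic half-space:
Δσ_z = 3P/(2πz²) · [1 + (r/z)²]^(−5/2)
r/z = 2.8/3.8 = 0.73684; [1+(r/z)²]^(−5/2) = 0.33817.
Δσ_z = 3×1210/(2π×3.8²) × 0.33817 = 40.009 × 0.33817 = 13.53 kPa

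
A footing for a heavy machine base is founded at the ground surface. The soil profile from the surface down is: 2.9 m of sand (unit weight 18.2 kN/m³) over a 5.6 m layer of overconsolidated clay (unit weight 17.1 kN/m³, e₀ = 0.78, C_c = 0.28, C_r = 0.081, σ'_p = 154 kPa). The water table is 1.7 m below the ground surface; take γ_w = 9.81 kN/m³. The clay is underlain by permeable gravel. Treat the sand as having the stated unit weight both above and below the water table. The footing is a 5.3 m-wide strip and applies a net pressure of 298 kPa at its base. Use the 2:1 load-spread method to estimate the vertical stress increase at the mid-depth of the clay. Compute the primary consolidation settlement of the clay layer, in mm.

Mid-depth of clay below the ground surface: z = 2.9 + 5.6/2 = 5.7 m.
Total vertical stress at mid-clay: σ_v = 18.2×2.9 + 17.1×2.8 = 100.66 kPa.
Pore pressure: u = 9.81×(5.7 − 1.7) = 39.24 kPa.
Initial effective stress: σ'_0 = σ_v − u = 100.66 − 39.24 = 61.42 kPa.
Stress increase at mid-clay by the 2:1 spreading method:
Δσ = qB/(B+z) = 298×5.3/(5.3+5.7) = 143.58 kPa
Final effective stress: σ'_f = 61.42 + 143.58 = 205 kPa.
σ'_f = 205 > σ'_p = 154 kPa, so the stress path crosses the preconsolidation pressure — recompression up to σ'_p, then virgin compression beyond:
S_c = H/(1+e₀)·[C_r·log₁₀(σ'_p/σ'_0) + C_c·log₁₀(σ'_f/σ'_p)]
    = 5.6/1.78 × [0.081×log₁₀(154/61.42) + 0.28×log₁₀(205/154)]
    = 3.1461 × [0.032336 + 0.034785] = 0.2112 m

S_c ≈ 211 mm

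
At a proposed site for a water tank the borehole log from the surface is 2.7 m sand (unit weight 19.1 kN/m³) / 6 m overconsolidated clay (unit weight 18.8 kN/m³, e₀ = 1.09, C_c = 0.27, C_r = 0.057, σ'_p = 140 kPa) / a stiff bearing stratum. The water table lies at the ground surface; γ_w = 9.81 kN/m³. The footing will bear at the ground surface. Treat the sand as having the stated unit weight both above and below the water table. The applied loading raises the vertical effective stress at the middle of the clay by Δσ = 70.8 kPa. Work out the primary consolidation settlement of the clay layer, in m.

S_c ≈ 0.061 m

Mid-depth of clay below the ground surface: z = 2.7 + 6/2 = 5.7 m.
Total vertical stress at mid-clay: σ_v = 19.1×2.7 + 18.8×3 = 107.97 kPa.
Pore pressure: u = 9.81×(5.7 − 0) = 55.917 kPa.
Initial effective stress: σ'_0 = σ_v − u = 107.97 − 55.917 = 52.053 kPa.
Final effective stress: σ'_f = 52.053 + 70.8 = 122.85 kPa.
σ'_f = 122.85 ≤ σ'_p = 140 kPa, so the clay remains overconsolidated and only the recompression index applies:
S_c = C_r·H/(1+e₀)·log₁₀(σ'_f/σ'_0) = 0.057×6/2.09×log₁₀(122.85/52.053)
    = 0.16364 × 0.37293 = 0.06102 m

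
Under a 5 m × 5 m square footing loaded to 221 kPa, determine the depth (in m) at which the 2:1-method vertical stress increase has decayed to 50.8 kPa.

2:1 spreading — at depth z the loaded area has grown by z in each plan dimension:
qB²/(B+z)² = Δσ_z ⇒ z = B(√(q/Δσ_z) − 1) = 5×(√(221/50.8) − 1) = 5.429 m

z ≈ 5.43 m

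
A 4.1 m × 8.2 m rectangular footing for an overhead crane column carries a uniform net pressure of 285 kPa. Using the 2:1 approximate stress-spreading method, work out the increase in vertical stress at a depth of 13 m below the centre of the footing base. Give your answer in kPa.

Δσ_z ≈ 26.4 kPa

By the 2:1 method the load spreads at 1 horizontal : 2 vertical, so at depth z the loaded area has grown by z in each plan dimension:
Δσ = qBL/((B+z)(L+z)) = 285×4.1×8.2/((4.1+13)(8.2+13)) = 26.431 kPa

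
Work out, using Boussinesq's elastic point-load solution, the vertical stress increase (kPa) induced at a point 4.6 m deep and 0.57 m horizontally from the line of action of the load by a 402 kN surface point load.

Δσ_z ≈ 8.73 kPa

Boussinesq vertical stress below a point load on an elastic half-space:
Δσ_z = 3P/(2πz²) · [1 + (r/z)²]^(−5/2)
r/z = 0.57/4.6 = 0.12391; [1+(r/z)²]^(−5/2) = 0.96262.
Δσ_z = 3×402/(2π×4.6²) × 0.96262 = 9.0709 × 0.96262 = 8.732 kPa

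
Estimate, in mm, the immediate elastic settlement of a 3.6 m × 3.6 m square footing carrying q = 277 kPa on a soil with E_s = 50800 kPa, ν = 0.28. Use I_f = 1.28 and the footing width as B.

Immediate (elastic) settlement: S_e = q·B·(1−ν²)/E_s · I_f.
S_e = 277 × 3.6 × (1 − 0.28²) / 50800 × 1.28
    = 277 × 3.6 × 0.9216 / 50800 × 1.28
    = 0.02316 m = 23.16 mm

S_e ≈ 23.2 mm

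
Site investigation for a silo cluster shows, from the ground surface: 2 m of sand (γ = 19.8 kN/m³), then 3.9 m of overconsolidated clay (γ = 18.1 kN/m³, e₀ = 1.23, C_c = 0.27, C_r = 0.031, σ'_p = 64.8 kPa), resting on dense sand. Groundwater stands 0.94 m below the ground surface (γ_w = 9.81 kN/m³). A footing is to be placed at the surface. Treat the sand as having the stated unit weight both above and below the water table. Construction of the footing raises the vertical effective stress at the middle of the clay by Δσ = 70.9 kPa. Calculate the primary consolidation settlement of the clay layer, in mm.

Mid-depth of clay below the ground surface: z = 2 + 3.9/2 = 3.95 m.
Total vertical stress at mid-clay: σ_v = 19.8×2 + 18.1×1.95 = 74.895 kPa.
Pore pressure: u = 9.81×(3.95 − 0.94) = 29.528 kPa.
Initial effective stress: σ'_0 = σ_v − u = 74.895 − 29.528 = 45.367 kPa.
Final effective stress: σ'_f = 45.367 + 70.9 = 116.27 kPa.
σ'_f = 116.27 > σ'_p = 64.8 kPa, so the stress path crosses the preconsolidation pressure — recompression up to σ'_p, then virgin compression beyond:
S_c = H/(1+e₀)·[C_r·log₁₀(σ'_p/σ'_0) + C_c·log₁₀(σ'_f/σ'_p)]
    = 3.9/2.23 × [0.031×log₁₀(64.8/45.367) + 0.27×log₁₀(116.27/64.8)]
    = 1.7489 × [0.0047999 + 0.068551] = 0.1283 m

S_c ≈ 128 mm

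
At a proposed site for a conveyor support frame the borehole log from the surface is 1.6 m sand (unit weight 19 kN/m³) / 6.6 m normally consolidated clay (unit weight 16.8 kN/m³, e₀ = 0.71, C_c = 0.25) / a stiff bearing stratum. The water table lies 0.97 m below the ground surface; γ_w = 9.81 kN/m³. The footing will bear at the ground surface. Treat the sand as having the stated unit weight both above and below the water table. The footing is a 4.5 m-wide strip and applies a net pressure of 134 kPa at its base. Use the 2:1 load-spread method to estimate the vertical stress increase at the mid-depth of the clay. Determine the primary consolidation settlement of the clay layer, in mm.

S_c ≈ 359 mm

Mid-depth of clay below the ground surface: z = 1.6 + 6.6/2 = 4.9 m.
Total vertical stress at mid-clay: σ_v = 19×1.6 + 16.8×3.3 = 85.84 kPa.
Pore pressure: u = 9.81×(4.9 − 0.97) = 38.553 kPa.
Initial effective stress: σ'_0 = σ_v − u = 85.84 − 38.553 = 47.287 kPa.
Stress increase at mid-clay by the 2:1 spreading method:
Δσ = qB/(B+z) = 134×4.5/(4.5+4.9) = 64.149 kPa
Final effective stress: σ'_f = σ'_0 + Δσ = 47.287 + 64.149 = 111.44 kPa.
Normally consolidated clay, so the full stress increment lies on the virgin compression line:
S_c = C_c·H/(1+e₀)·log₁₀(σ'_f/σ'_0) = 0.25×6.6/(1+0.71)×log₁₀(111.44/47.287)
    = 0.96491 × 0.3723 = 0.3592 m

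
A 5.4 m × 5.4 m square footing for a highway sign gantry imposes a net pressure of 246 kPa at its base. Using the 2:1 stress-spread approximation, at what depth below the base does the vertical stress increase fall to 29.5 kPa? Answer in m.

z ≈ 10.2 m

2:1 spreading — at depth z the loaded area has grown by z in each plan dimension:
qB²/(B+z)² = Δσ_z ⇒ z = B(√(q/Δσ_z) − 1) = 5.4×(√(246/29.5) − 1) = 10.19 m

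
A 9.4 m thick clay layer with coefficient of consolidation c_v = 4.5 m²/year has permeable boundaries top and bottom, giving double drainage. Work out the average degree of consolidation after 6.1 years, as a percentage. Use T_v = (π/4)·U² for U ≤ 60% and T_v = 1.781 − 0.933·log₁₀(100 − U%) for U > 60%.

Drainage path length: H_d = H/2 = 4.7 m (double drainage).
T_v = c_v·t/H_d² = 4.5×6.1/4.7² = 1.2426.
T_v = 1.2426 corresponds to the U > 60% branch:
U = 1 − 10^((1.781 − T_v)/0.933)/100 = 0.9622

U ≈ 96.2 %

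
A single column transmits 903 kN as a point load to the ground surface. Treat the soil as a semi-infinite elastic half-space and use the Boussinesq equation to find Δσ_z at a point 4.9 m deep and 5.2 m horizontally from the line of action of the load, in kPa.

Δσ_z ≈ 2.72 kPa

Boussinesq vertical stress below a point load on an elastic half-space:
Δσ_z = 3P/(2πz²) · [1 + (r/z)²]^(−5/2)
r/z = 5.2/4.9 = 1.0612; [1+(r/z)²]^(−5/2) = 0.1517.
Δσ_z = 3×903/(2π×4.9²) × 0.1517 = 17.957 × 0.1517 = 2.724 kPa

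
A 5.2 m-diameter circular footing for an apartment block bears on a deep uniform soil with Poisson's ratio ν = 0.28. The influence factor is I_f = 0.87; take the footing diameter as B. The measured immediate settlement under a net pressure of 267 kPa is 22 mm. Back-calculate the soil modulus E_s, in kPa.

E_s ≈ 50600 kPa

S_e = q·B·(1−ν²)/E_s · I_f  ⇒  E_s = q·B·(1−ν²)·I_f / S_e.
E_s = 267 × 5.2 × 0.9216 × 0.87 / 0.022 = 50600 kPa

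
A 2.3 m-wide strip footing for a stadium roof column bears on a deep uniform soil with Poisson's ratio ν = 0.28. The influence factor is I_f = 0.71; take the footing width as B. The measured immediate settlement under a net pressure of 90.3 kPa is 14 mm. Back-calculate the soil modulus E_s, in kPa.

E_s ≈ 9710 kPa

S_e = q·B·(1−ν²)/E_s · I_f  ⇒  E_s = q·B·(1−ν²)·I_f / S_e.
E_s = 90.3 × 2.3 × 0.9216 × 0.71 / 0.014 = 9707 kPa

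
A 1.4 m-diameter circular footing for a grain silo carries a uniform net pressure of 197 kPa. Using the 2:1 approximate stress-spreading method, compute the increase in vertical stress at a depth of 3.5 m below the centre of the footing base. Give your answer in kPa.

By the 2:1 method the load spreads at 1 horizontal : 2 vertical, so at depth z the loaded area has grown by z in each plan dimension:
Δσ ≈ qD²/(D+z)² = 197×1.4²/(1.4+3.5)² = 16.082 kPa

Δσ_z ≈ 16.1 kPa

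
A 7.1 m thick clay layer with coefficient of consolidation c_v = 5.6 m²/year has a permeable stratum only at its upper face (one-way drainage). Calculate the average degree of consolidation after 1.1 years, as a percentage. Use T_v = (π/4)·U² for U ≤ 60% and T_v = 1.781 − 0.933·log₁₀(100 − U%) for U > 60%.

Drainage path length: H_d = H = 7.1 m (single drainage).
T_v = c_v·t/H_d² = 5.6×1.1/7.1² = 0.1222.
T_v = 0.1222 corresponds to the U ≤ 60% branch:
U = √(4T_v/π) = 0.3944

U ≈ 39.4 %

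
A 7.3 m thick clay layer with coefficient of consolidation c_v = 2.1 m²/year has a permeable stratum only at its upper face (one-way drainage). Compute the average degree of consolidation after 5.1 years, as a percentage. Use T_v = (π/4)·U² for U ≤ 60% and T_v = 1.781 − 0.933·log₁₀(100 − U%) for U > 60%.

Drainage path length: H_d = H = 7.3 m (single drainage).
T_v = c_v·t/H_d² = 2.1×5.1/7.3² = 0.20098.
T_v = 0.20098 corresponds to the U ≤ 60% branch:
U = √(4T_v/π) = 0.5059

U ≈ 50.6 %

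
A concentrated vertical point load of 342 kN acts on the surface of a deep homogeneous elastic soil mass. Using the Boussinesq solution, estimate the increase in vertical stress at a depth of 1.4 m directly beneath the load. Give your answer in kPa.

Δσ_z ≈ 83.3 kPa

Boussinesq vertical stress below a point load on an elastic half-space:
Δσ_z = 3P/(2πz²) · [1 + (r/z)²]^(−5/2)
r/z = 0/1.4 = 0; [1+(r/z)²]^(−5/2) = 1.
Δσ_z = 3×342/(2π×1.4²) × 1 = 83.313 × 1 = 83.31 kPa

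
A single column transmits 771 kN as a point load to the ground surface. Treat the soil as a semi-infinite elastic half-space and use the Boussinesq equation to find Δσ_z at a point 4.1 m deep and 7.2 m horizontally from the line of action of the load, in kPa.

Δσ_z ≈ 0.65 kPa

Boussinesq vertical stress below a point load on an elastic half-space:
Δσ_z = 3P/(2πz²) · [1 + (r/z)²]^(−5/2)
r/z = 7.2/4.1 = 1.7561; [1+(r/z)²]^(−5/2) = 0.02967.
Δσ_z = 3×771/(2π×4.1²) × 0.02967 = 21.899 × 0.02967 = 0.6497 kPa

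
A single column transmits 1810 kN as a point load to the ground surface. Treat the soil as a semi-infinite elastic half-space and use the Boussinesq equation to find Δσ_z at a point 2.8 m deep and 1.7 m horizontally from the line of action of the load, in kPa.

Δσ_z ≈ 50.3 kPa

Boussinesq vertical stress below a point load on an elastic half-space:
Δσ_z = 3P/(2πz²) · [1 + (r/z)²]^(−5/2)
r/z = 1.7/2.8 = 0.60714; [1+(r/z)²]^(−5/2) = 0.45634.
Δσ_z = 3×1810/(2π×2.8²) × 0.45634 = 110.23 × 0.45634 = 50.3 kPa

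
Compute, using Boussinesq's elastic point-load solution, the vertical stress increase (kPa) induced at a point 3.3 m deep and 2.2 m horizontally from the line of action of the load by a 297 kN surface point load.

Δσ_z ≈ 5.19 kPa

Boussinesq vertical stress below a point load on an elastic half-space:
Δσ_z = 3P/(2πz²) · [1 + (r/z)²]^(−5/2)
r/z = 2.2/3.3 = 0.66667; [1+(r/z)²]^(−5/2) = 0.39879.
Δσ_z = 3×297/(2π×3.3²) × 0.39879 = 13.022 × 0.39879 = 5.193 kPa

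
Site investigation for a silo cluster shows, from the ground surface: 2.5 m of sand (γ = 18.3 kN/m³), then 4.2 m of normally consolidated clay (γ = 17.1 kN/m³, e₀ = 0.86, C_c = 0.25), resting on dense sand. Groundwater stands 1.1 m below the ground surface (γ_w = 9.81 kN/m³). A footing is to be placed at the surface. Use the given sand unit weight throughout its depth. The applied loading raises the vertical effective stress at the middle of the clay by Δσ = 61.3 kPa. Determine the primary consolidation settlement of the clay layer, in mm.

S_c ≈ 204 mm

Mid-depth of clay below the ground surface: z = 2.5 + 4.2/2 = 4.6 m.
Total vertical stress at mid-clay: σ_v = 18.3×2.5 + 17.1×2.1 = 81.66 kPa.
Pore pressure: u = 9.81×(4.6 − 1.1) = 34.335 kPa.
Initial effective stress: σ'_0 = σ_v − u = 81.66 − 34.335 = 47.325 kPa.
Final effective stress: σ'_f = σ'_0 + Δσ = 47.325 + 61.3 = 108.62 kPa.
Normally consolidated clay, so the full stress increment lies on the virgin compression line:
S_c = C_c·H/(1+e₀)·log₁₀(σ'_f/σ'_0) = 0.25×4.2/(1+0.86)×log₁₀(108.62/47.325)
    = 0.56452 × 0.36082 = 0.2037 m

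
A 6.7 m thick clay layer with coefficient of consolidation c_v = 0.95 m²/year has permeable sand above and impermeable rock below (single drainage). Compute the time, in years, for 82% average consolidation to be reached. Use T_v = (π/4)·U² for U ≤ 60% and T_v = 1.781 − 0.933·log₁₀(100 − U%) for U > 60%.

Drainage path length: H_d = H = 6.7 m (single drainage).
U > 60%: T_v = 1.781 − 0.933·log₁₀(100 − 82) = 0.60983.
t = T_v·H_d²/c_v = 0.60983×6.7²/0.95 = 28.82 years.

t ≈ 28.8 years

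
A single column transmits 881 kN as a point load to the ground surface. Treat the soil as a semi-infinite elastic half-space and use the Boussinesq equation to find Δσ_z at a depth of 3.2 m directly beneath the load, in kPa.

Δσ_z ≈ 41.1 kPa

Boussinesq vertical stress below a point load on an elastic half-space:
Δσ_z = 3P/(2πz²) · [1 + (r/z)²]^(−5/2)
r/z = 0/3.2 = 0; [1+(r/z)²]^(−5/2) = 1.
Δσ_z = 3×881/(2π×3.2²) × 1 = 41.079 × 1 = 41.08 kPa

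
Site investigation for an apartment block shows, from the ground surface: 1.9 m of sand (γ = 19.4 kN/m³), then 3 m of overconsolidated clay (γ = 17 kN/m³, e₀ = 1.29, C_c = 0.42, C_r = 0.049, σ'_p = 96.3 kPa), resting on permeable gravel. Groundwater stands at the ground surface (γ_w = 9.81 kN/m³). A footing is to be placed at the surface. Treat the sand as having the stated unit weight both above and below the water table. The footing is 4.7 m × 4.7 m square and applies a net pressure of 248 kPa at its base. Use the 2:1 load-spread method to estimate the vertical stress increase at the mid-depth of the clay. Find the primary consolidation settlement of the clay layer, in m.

Mid-depth of clay below the ground surface: z = 1.9 + 3/2 = 3.4 m.
Total vertical stress at mid-clay: σ_v = 19.4×1.9 + 17×1.5 = 62.36 kPa.
Pore pressure: u = 9.81×(3.4 − 0) = 33.354 kPa.
Initial effective stress: σ'_0 = σ_v − u = 62.36 − 33.354 = 29.006 kPa.
Stress increase at mid-clay by the 2:1 spreading method:
Δσ = qBL/((B+z)(L+z)) = 248×4.7×4.7/((4.7+3.4)(4.7+3.4)) = 83.498 kPa
Final effective stress: σ'_f = 29.006 + 83.498 = 112.5 kPa.
σ'_f = 112.5 > σ'_p = 96.3 kPa, so the stress path crosses the preconsolidation pressure — recompression up to σ'_p, then virgin compression beyond:
S_c = H/(1+e₀)·[C_r·log₁₀(σ'_p/σ'_0) + C_c·log₁₀(σ'_f/σ'_p)]
    = 3/2.29 × [0.049×log₁₀(96.3/29.006) + 0.42×log₁₀(112.5/96.3)]
    = 1.31 × [0.025536 + 0.028361] = 0.07061 m

S_c ≈ 0.0706 m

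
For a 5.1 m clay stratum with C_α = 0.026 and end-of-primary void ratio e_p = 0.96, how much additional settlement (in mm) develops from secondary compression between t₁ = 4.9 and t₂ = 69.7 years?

S_s ≈ 78 mm

Secondary compression: S_s = C_α·H/(1+e_p)·log₁₀(t₂/t₁)
S_s = 0.026×5.1/(1+0.96)×log₁₀(69.7/4.9)
    = 0.06765 × 1.153 = 0.07801 m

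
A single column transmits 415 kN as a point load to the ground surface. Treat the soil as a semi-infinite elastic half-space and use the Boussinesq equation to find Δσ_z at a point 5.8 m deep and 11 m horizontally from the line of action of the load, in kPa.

Boussinesq vertical stress below a point load on an elastic half-space:
Δσ_z = 3P/(2πz²) · [1 + (r/z)²]^(−5/2)
r/z = 11/5.8 = 1.8966; [1+(r/z)²]^(−5/2) = 0.022072.
Δσ_z = 3×415/(2π×5.8²) × 0.022072 = 5.8902 × 0.022072 = 0.13 kPa

Δσ_z ≈ 0.13 kPa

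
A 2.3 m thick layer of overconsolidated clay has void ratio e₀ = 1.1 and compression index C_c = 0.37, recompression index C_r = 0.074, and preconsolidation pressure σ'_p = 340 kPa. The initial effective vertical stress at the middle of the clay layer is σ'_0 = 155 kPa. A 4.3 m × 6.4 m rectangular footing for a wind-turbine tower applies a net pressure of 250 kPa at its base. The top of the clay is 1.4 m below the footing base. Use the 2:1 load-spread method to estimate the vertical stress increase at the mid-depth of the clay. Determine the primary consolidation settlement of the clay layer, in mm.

S_c ≈ 19.2 mm

Mid-depth of clay below the footing base: z = 1.4 + 2.3/2 = 2.55 m.
Stress increase at mid-clay by the 2:1 spreading method:
Δσ = qBL/((B+z)(L+z)) = 250×4.3×6.4/((4.3+2.55)(6.4+2.55)) = 112.22 kPa
Final effective stress: σ'_f = 155 + 112.22 = 267.22 kPa.
σ'_f = 267.22 ≤ σ'_p = 340 kPa, so the clay remains overconsolidated and only the recompression index applies:
S_c = C_r·H/(1+e₀)·log₁₀(σ'_f/σ'_0) = 0.074×2.3/2.1×log₁₀(267.22/155)
    = 0.081045 × 0.23654 = 0.01917 m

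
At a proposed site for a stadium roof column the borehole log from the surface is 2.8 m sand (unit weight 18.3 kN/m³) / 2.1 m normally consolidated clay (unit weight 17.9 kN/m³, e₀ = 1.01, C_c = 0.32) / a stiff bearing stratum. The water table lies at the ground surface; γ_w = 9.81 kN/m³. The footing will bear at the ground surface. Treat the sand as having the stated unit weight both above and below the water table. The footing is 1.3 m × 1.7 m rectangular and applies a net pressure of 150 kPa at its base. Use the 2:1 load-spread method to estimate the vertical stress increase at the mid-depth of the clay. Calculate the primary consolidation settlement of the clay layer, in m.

Mid-depth of clay below the ground surface: z = 2.8 + 2.1/2 = 3.85 m.
Total vertical stress at mid-clay: σ_v = 18.3×2.8 + 17.9×1.05 = 70.035 kPa.
Pore pressure: u = 9.81×(3.85 − 0) = 37.769 kPa.
Initial effective stress: σ'_0 = σ_v − u = 70.035 − 37.769 = 32.266 kPa.
Stress increase at mid-clay by the 2:1 spreading method:
Δσ = qBL/((B+z)(L+z)) = 150×1.3×1.7/((1.3+3.85)(1.7+3.85)) = 11.598 kPa
Final effective stress: σ'_f = σ'_0 + Δσ = 32.266 + 11.598 = 43.864 kPa.
Normally consolidated clay, so the full stress increment lies on the virgin compression line:
S_c = C_c·H/(1+e₀)·log₁₀(σ'_f/σ'_0) = 0.32×2.1/(1+1.01)×log₁₀(43.864/32.266)
    = 0.33433 × 0.13336 = 0.04459 m

S_c ≈ 0.0446 m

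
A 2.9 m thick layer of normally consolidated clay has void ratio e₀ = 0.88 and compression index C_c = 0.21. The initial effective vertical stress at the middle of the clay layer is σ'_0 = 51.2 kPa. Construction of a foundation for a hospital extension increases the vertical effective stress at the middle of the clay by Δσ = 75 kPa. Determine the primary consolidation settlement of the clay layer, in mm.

Final effective stress: σ'_f = σ'_0 + Δσ = 51.2 + 75 = 126.2 kPa.
Normally consolidated clay, so the full stress increment lies on the virgin compression line:
S_c = C_c·H/(1+e₀)·log₁₀(σ'_f/σ'_0) = 0.21×2.9/(1+0.88)×log₁₀(126.2/51.2)
    = 0.32394 × 0.39179 = 0.1269 m

S_c ≈ 127 mm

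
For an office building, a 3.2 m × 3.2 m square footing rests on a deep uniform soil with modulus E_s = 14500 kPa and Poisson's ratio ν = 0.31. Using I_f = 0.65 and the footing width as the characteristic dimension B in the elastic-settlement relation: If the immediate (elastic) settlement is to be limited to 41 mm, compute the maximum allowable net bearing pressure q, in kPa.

q ≈ 316 kPa

S_e = q·B·(1−ν²)/E_s · I_f  ⇒  q = S_e·E_s / (B·(1−ν²)·I_f).
q = 0.041 × 14500 / (3.2 × 0.9039 × 0.65) = 316.2 kPa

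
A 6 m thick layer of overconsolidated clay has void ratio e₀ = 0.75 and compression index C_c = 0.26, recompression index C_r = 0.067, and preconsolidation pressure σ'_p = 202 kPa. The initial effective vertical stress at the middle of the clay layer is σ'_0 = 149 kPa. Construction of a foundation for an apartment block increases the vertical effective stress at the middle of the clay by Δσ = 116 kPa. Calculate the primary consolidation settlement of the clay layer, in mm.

S_c ≈ 135 mm

Final effective stress: σ'_f = 149 + 116 = 265 kPa.
σ'_f = 265 > σ'_p = 202 kPa, so the stress path crosses the preconsolidation pressure — recompression up to σ'_p, then virgin compression beyond:
S_c = H/(1+e₀)·[C_r·log₁₀(σ'_p/σ'_0) + C_c·log₁₀(σ'_f/σ'_p)]
    = 6/1.75 × [0.067×log₁₀(202/149) + 0.26×log₁₀(265/202)]
    = 3.4286 × [0.0088551 + 0.030653] = 0.1355 m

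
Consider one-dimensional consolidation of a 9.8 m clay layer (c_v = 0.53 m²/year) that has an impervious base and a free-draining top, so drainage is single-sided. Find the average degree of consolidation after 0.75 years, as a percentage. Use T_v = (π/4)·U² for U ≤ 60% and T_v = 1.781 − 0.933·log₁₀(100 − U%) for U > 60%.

U ≈ 7.26 %

Drainage path length: H_d = H = 9.8 m (single drainage).
T_v = c_v·t/H_d² = 0.53×0.75/9.8² = 0.0041389.
T_v = 0.0041389 corresponds to the U ≤ 60% branch:
U = √(4T_v/π) = 0.07259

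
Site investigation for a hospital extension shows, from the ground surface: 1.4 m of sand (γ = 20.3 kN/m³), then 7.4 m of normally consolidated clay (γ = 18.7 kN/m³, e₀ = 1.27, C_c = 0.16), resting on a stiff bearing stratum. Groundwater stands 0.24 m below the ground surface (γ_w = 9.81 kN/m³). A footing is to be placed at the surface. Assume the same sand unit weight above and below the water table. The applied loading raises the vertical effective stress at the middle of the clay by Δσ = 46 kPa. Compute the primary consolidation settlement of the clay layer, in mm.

S_c ≈ 148 mm

Mid-depth of clay below the ground surface: z = 1.4 + 7.4/2 = 5.1 m.
Total vertical stress at mid-clay: σ_v = 20.3×1.4 + 18.7×3.7 = 97.61 kPa.
Pore pressure: u = 9.81×(5.1 − 0.24) = 47.677 kPa.
Initial effective stress: σ'_0 = σ_v − u = 97.61 − 47.677 = 49.933 kPa.
Final effective stress: σ'_f = σ'_0 + Δσ = 49.933 + 46 = 95.933 kPa.
Normally consolidated clay, so the full stress increment lies on the virgin compression line:
S_c = C_c·H/(1+e₀)·log₁₀(σ'_f/σ'_0) = 0.16×7.4/(1+1.27)×log₁₀(95.933/49.933)
    = 0.52159 × 0.28358 = 0.1479 m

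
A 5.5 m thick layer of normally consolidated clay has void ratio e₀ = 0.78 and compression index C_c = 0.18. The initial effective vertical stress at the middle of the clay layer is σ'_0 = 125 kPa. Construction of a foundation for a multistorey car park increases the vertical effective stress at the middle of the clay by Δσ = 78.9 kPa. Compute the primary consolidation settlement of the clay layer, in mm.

S_c ≈ 118 mm

Final effective stress: σ'_f = σ'_0 + Δσ = 125 + 78.9 = 203.9 kPa.
Normally consolidated clay, so the full stress increment lies on the virgin compression line:
S_c = C_c·H/(1+e₀)·log₁₀(σ'_f/σ'_0) = 0.18×5.5/(1+0.78)×log₁₀(203.9/125)
    = 0.55618 × 0.21251 = 0.1182 m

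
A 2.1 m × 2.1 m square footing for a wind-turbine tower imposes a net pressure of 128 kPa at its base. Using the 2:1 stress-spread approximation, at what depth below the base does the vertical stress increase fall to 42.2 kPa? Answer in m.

z ≈ 1.56 m

2:1 spreading — at depth z the loaded area has grown by z in each plan dimension:
qB²/(B+z)² = Δσ_z ⇒ z = B(√(q/Δσ_z) − 1) = 2.1×(√(128/42.2) − 1) = 1.557 m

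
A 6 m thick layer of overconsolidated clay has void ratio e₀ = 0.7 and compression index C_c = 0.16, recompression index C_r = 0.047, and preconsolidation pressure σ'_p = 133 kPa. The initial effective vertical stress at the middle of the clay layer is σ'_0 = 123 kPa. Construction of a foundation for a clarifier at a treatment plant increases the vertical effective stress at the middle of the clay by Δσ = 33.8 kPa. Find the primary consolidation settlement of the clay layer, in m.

Final effective stress: σ'_f = 123 + 33.8 = 156.8 kPa.
σ'_f = 156.8 > σ'_p = 133 kPa, so the stress path crosses the preconsolidation pressure — recompression up to σ'_p, then virgin compression beyond:
S_c = H/(1+e₀)·[C_r·log₁₀(σ'_p/σ'_0) + C_c·log₁₀(σ'_f/σ'_p)]
    = 6/1.7 × [0.047×log₁₀(133/123) + 0.16×log₁₀(156.8/133)]
    = 3.5294 × [0.0015955 + 0.011439] = 0.046 m

S_c ≈ 0.046 m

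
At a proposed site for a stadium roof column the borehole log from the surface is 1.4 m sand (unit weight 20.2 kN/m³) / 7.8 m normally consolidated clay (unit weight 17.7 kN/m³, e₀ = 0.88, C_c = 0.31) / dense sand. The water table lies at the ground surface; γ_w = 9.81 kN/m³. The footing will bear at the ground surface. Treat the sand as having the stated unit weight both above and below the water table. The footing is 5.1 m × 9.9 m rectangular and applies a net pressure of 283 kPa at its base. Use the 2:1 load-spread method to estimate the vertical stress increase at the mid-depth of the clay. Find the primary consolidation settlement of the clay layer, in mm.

S_c ≈ 613 mm

Mid-depth of clay below the ground surface: z = 1.4 + 7.8/2 = 5.3 m.
Total vertical stress at mid-clay: σ_v = 20.2×1.4 + 17.7×3.9 = 97.31 kPa.
Pore pressure: u = 9.81×(5.3 − 0) = 51.993 kPa.
Initial effective stress: σ'_0 = σ_v − u = 97.31 − 51.993 = 45.317 kPa.
Stress increase at mid-clay by the 2:1 spreading method:
Δσ = qBL/((B+z)(L+z)) = 283×5.1×9.9/((5.1+5.3)(9.9+5.3)) = 90.389 kPa
Final effective stress: σ'_f = σ'_0 + Δσ = 45.317 + 90.389 = 135.71 kPa.
Normally consolidated clay, so the full stress increment lies on the virgin compression line:
S_c = C_c·H/(1+e₀)·log₁₀(σ'_f/σ'_0) = 0.31×7.8/(1+0.88)×log₁₀(135.71/45.317)
    = 1.2862 × 0.47635 = 0.6127 m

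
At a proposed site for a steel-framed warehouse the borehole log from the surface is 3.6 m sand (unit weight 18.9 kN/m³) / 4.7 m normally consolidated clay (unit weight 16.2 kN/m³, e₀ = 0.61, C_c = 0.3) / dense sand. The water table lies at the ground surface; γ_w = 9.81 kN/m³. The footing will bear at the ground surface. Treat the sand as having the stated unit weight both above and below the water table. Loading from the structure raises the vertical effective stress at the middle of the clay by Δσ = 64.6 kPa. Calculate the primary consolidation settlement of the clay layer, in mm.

S_c ≈ 325 mm

Mid-depth of clay below the ground surface: z = 3.6 + 4.7/2 = 5.95 m.
Total vertical stress at mid-clay: σ_v = 18.9×3.6 + 16.2×2.35 = 106.11 kPa.
Pore pressure: u = 9.81×(5.95 − 0) = 58.37 kPa.
Initial effective stress: σ'_0 = σ_v − u = 106.11 − 58.37 = 47.74 kPa.
Final effective stress: σ'_f = σ'_0 + Δσ = 47.74 + 64.6 = 112.34 kPa.
Normally consolidated clay, so the full stress increment lies on the virgin compression line:
S_c = C_c·H/(1+e₀)·log₁₀(σ'_f/σ'_0) = 0.3×4.7/(1+0.61)×log₁₀(112.34/47.74)
    = 0.87578 × 0.37165 = 0.3255 m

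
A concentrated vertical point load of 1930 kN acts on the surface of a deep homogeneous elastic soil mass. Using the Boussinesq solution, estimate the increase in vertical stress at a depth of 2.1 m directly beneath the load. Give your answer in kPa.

Boussinesq vertical stress below a point load on an elastic half-space:
Δσ_z = 3P/(2πz²) · [1 + (r/z)²]^(−5/2)
r/z = 0/2.1 = 0; [1+(r/z)²]^(−5/2) = 1.
Δσ_z = 3×1930/(2π×2.1²) × 1 = 208.96 × 1 = 209 kPa

Δσ_z ≈ 209 kPa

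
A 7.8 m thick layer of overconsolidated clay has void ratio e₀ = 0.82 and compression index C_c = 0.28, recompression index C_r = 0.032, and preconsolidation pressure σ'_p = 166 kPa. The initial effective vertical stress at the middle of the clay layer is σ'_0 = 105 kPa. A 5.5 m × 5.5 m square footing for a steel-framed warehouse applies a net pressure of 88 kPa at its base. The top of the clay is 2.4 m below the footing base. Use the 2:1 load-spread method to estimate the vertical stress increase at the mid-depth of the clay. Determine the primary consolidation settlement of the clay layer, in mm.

Mid-depth of clay below the footing base: z = 2.4 + 7.8/2 = 6.3 m.
Stress increase at mid-clay by the 2:1 spreading method:
Δσ = qBL/((B+z)(L+z)) = 88×5.5×5.5/((5.5+6.3)(5.5+6.3)) = 19.118 kPa
Final effective stress: σ'_f = 105 + 19.118 = 124.12 kPa.
σ'_f = 124.12 ≤ σ'_p = 166 kPa, so the clay remains overconsolidated and only the recompression index applies:
S_c = C_r·H/(1+e₀)·log₁₀(σ'_f/σ'_0) = 0.032×7.8/1.82×log₁₀(124.12/105)
    = 0.13714 × 0.072652 = 0.009964 m

S_c ≈ 9.96 mm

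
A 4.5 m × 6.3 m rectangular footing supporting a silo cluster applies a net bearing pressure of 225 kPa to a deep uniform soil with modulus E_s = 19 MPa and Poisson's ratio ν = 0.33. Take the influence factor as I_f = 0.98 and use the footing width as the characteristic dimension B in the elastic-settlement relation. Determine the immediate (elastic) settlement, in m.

S_e ≈ 0.0465 m

Immediate (elastic) settlement: S_e = q·B·(1−ν²)/E_s · I_f.
E_s = 19 MPa = 19000 kPa.
S_e = 225 × 4.5 × (1 − 0.33²) / 19000 × 0.98
    = 225 × 4.5 × 0.8911 / 19000 × 0.98
    = 0.04654 m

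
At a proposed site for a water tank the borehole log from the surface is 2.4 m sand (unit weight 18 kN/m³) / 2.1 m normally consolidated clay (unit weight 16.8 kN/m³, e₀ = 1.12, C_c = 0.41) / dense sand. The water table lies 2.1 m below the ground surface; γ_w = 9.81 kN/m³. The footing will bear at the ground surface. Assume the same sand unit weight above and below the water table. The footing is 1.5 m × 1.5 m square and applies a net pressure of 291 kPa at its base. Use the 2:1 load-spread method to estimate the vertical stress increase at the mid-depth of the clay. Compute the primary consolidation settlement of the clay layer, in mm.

Mid-depth of clay below the ground surface: z = 2.4 + 2.1/2 = 3.45 m.
Total vertical stress at mid-clay: σ_v = 18×2.4 + 16.8×1.05 = 60.84 kPa.
Pore pressure: u = 9.81×(3.45 − 2.1) = 13.244 kPa.
Initial effective stress: σ'_0 = σ_v − u = 60.84 − 13.244 = 47.596 kPa.
Stress increase at mid-clay by the 2:1 spreading method:
Δσ = qBL/((B+z)(L+z)) = 291×1.5×1.5/((1.5+3.45)(1.5+3.45)) = 26.722 kPa
Final effective stress: σ'_f = σ'_0 + Δσ = 47.596 + 26.722 = 74.318 kPa.
Normally consolidated clay, so the full stress increment lies on the virgin compression line:
S_c = C_c·H/(1+e₀)·log₁₀(σ'_f/σ'_0) = 0.41×2.1/(1+1.12)×log₁₀(74.318/47.596)
    = 0.40613 × 0.19352 = 0.07859 m

S_c ≈ 78.6 mm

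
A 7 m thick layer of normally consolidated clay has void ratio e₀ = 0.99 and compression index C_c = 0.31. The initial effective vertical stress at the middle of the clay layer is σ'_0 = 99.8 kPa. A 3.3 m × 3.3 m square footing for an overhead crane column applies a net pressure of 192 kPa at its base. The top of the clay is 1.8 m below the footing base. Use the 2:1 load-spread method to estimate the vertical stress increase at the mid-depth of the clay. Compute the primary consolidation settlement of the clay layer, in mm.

S_c ≈ 118 mm

Mid-depth of clay below the footing base: z = 1.8 + 7/2 = 5.3 m.
Stress increase at mid-clay by the 2:1 spreading method:
Δσ = qBL/((B+z)(L+z)) = 192×3.3×3.3/((3.3+5.3)(3.3+5.3)) = 28.27 kPa
Final effective stress: σ'_f = σ'_0 + Δσ = 99.8 + 28.27 = 128.07 kPa.
Normally consolidated clay, so the full stress increment lies on the virgin compression line:
S_c = C_c·H/(1+e₀)·log₁₀(σ'_f/σ'_0) = 0.31×7/(1+0.99)×log₁₀(128.07/99.8)
    = 1.0905 × 0.10832 = 0.1181 m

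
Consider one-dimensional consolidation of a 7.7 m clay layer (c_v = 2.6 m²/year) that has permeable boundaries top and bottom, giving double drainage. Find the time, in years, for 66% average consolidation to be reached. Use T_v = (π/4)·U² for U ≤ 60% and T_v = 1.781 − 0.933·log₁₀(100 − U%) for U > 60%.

t ≈ 2.01 years

Drainage path length: H_d = H/2 = 3.85 m (double drainage).
U > 60%: T_v = 1.781 − 0.933·log₁₀(100 − 66) = 0.35213.
t = T_v·H_d²/c_v = 0.35213×3.85²/2.6 = 2.007 years.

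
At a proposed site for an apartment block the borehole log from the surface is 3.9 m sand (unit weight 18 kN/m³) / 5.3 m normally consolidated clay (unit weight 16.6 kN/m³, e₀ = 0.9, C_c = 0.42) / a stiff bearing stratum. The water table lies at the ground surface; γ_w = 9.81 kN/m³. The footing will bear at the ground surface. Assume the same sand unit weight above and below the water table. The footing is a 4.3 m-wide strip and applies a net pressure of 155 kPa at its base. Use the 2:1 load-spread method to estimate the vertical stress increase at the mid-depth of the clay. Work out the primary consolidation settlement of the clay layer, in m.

S_c ≈ 0.408 m

Mid-depth of clay below the ground surface: z = 3.9 + 5.3/2 = 6.55 m.
Total vertical stress at mid-clay: σ_v = 18×3.9 + 16.6×2.65 = 114.19 kPa.
Pore pressure: u = 9.81×(6.55 − 0) = 64.255 kPa.
Initial effective stress: σ'_0 = σ_v − u = 114.19 − 64.255 = 49.935 kPa.
Stress increase at mid-clay by the 2:1 spreading method:
Δσ = qB/(B+z) = 155×4.3/(4.3+6.55) = 61.429 kPa
Final effective stress: σ'_f = σ'_0 + Δσ = 49.935 + 61.429 = 111.36 kPa.
Normally consolidated clay, so the full stress increment lies on the virgin compression line:
S_c = C_c·H/(1+e₀)·log₁₀(σ'_f/σ'_0) = 0.42×5.3/(1+0.9)×log₁₀(111.36/49.935)
    = 1.1716 × 0.34832 = 0.4081 m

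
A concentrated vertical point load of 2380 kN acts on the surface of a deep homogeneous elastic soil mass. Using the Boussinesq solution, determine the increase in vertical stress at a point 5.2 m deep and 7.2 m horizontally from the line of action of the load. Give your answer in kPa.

Boussinesq vertical stress below a point load on an elastic half-space:
Δσ_z = 3P/(2πz²) · [1 + (r/z)²]^(−5/2)
r/z = 7.2/5.2 = 1.3846; [1+(r/z)²]^(−5/2) = 0.068802.
Δσ_z = 3×2380/(2π×5.2²) × 0.068802 = 42.025 × 0.068802 = 2.891 kPa

Δσ_z ≈ 2.89 kPa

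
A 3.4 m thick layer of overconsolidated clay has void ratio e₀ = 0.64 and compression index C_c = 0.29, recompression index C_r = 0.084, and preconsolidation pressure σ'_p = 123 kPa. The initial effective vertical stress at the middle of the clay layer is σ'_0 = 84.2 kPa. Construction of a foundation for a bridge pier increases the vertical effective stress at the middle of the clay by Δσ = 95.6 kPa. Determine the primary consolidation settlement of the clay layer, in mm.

S_c ≈ 128 mm

Final effective stress: σ'_f = 84.2 + 95.6 = 179.8 kPa.
σ'_f = 179.8 > σ'_p = 123 kPa, so the stress path crosses the preconsolidation pressure — recompression up to σ'_p, then virgin compression beyond:
S_c = H/(1+e₀)·[C_r·log₁₀(σ'_p/σ'_0) + C_c·log₁₀(σ'_f/σ'_p)]
    = 3.4/1.64 × [0.084×log₁₀(123/84.2) + 0.29×log₁₀(179.8/123)]
    = 2.0732 × [0.013826 + 0.047817] = 0.1278 m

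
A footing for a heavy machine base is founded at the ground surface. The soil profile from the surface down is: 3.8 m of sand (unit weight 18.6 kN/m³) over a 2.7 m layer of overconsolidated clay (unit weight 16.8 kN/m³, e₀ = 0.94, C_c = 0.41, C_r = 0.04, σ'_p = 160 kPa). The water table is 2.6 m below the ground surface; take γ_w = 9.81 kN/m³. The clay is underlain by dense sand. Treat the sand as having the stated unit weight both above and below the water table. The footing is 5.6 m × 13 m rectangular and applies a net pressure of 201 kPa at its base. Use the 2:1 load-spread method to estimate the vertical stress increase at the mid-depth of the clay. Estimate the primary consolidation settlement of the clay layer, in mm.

S_c ≈ 17.9 mm

Mid-depth of clay below the ground surface: z = 3.8 + 2.7/2 = 5.15 m.
Total vertical stress at mid-clay: σ_v = 18.6×3.8 + 16.8×1.35 = 93.36 kPa.
Pore pressure: u = 9.81×(5.15 − 2.6) = 25.015 kPa.
Initial effective stress: σ'_0 = σ_v − u = 93.36 − 25.015 = 68.345 kPa.
Stress increase at mid-clay by the 2:1 spreading method:
Δσ = qBL/((B+z)(L+z)) = 201×5.6×13/((5.6+5.15)(13+5.15)) = 74.997 kPa
Final effective stress: σ'_f = 68.345 + 74.997 = 143.34 kPa.
σ'_f = 143.34 ≤ σ'_p = 160 kPa, so the clay remains overconsolidated and only the recompression index applies:
S_c = C_r·H/(1+e₀)·log₁₀(σ'_f/σ'_0) = 0.04×2.7/1.94×log₁₀(143.34/68.345)
    = 0.055672 × 0.32166 = 0.01791 m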